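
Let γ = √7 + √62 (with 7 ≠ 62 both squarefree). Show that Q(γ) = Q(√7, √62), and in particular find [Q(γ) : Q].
[Q(γ) : Q] = 4 (equivalently, Q(γ) = Q(√7, √62))

Obviously Q(γ) ⊆ Q(√7, √62), and [Q(√7, √62):Q] = 4 (since 7, 62 are distinct squarefree integers > 1 with 434 not a perfect square). To show equality we compute the minimal polynomial of γ. From γ = √7 + √62: γ^2 = 7 + 2√(434) + 62 = 69 + 2√(434), so γ^2 - 69 = 2√(434); squaring, (γ^2 - 69)^2 = 4·434, i.e. γ^4 - 138γ^2 + 4761 - 1736 = 0, i.e. γ^4 - 138γ^2 + 3025 = 0. So γ is a root of x^4 - 138x^2 + 3025. This polynomial is irreducible over Q: it has no rational root (each ±√7 ± √62 is irrational), and any factorization into two quadratics over Q would force √(434) ∈ Q (pairing opposite roots) or √7, √62 ∈ Q (other pairings), all impossible. Hence [Q(γ):Q] = 4 = [Q(√7, √62):Q], so Q(γ) = Q(√7, √62).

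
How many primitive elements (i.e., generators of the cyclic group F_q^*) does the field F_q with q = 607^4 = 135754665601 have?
There are φ(135754665600) = 33951744000 primitive elements

F_q^* is cyclic of order q - 1 = 135754665600. A cyclic group of order m has exactly φ(m) generators. Here m = 135754665600 = 2^7 · 3 · 5^2 · 19 · 101 · 7369, so the number of primitive elements is φ(135754665600) = 33951744000.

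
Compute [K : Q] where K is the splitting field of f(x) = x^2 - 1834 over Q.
[K : Q] = 2

f(x) = x^2 - 1834 factors as (x - √1834)(x + √1834). The splitting field is K = Q(√1834). Since 1834 is squarefree and > 1, it is not a perfect square, so x^2 - 1834 is irreducible over Q and [Q(√1834) : Q] = 2. Hence [K : Q] = 2.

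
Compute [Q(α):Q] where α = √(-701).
[Q(α):Q] = 2

[Q(α):Q] equals the degree of the minimal polynomial of α. Here α^2 = -701 and x^2 + 701 is irreducible (d = -701 is squarefree, ≠ 1, hence not a square), so deg(m_α) = 2. Thus [Q(α):Q] = 2.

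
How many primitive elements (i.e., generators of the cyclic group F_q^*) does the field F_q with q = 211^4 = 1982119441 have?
There are φ(1982119440) = 438337536 primitive elements

F_q^* is cyclic of order q - 1 = 1982119440. A cyclic group of order m has exactly φ(m) generators. Here m = 1982119440 = 2^4 · 3 · 5 · 7 · 53 · 113 · 197, so the number of primitive elements is φ(1982119440) = 438337536.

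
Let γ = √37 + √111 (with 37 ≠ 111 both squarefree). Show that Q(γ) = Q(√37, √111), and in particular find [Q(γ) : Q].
[Q(γ) : Q] = 4 (equivalently, Q(γ) = Q(√37, √111))

Obviously Q(γ) ⊆ Q(√37, √111), and [Q(√37, √111):Q] = 4 (since 37, 111 are distinct squarefree integers > 1 with 4107 not a perfect square). To show equality we compute the minimal polynomial of γ. From γ = √37 + √111: γ^2 = 37 + 2√(4107) + 111 = 148 + 2√(4107), so γ^2 - 148 = 2√(4107); squaring, (γ^2 - 148)^2 = 4·4107, i.e. γ^4 - 296γ^2 + 21904 - 16428 = 0, i.e. γ^4 - 296γ^2 + 5476 = 0. So γ is a root of x^4 - 296x^2 + 5476. This polynomial is irreducible over Q: it has no rational root (each ±√37 ± √111 is irrational), and any factorization into two quadratics over Q would force √(4107) ∈ Q (pairing opposite roots) or √37, √111 ∈ Q (other pairings), all impossible. Hence [Q(γ):Q] = 4 = [Q(√37, √111):Q], so Q(γ) = Q(√37, √111).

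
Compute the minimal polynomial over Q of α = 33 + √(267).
m_α(x) = x^2 - 66x + 822

From α - 33 = √(267), squaring gives (α - 33)^2 = 267, i.e. α^2 - 66α + 1089 = 267, so α^2 - 66α + 822 = 0. The discriminant of x^2 - 66x + 822 is (-66)^2 - 4·(822) = 4356 - 3288 = 1068, and 4·(267) is not a perfect square in Q since 267 is squarefree and ≠ 1. Hence x^2 - 66x + 822 is irreducible over Q and is the minimal polynomial of α.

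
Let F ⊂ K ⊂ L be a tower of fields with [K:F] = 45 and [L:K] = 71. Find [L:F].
[L:F] = 3195

The tower law says that for any tower of field extensions F ⊂ K ⊂ L with finite degrees, [L:F] = [L:K] · [K:F]. Here this gives [L:F] = 71 · 45 = 3195.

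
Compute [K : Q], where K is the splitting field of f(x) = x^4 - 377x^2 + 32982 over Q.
[K : Q] = 4

Solving the quadratic in x^2: x^2 = (377 ± √(377^2 - 4·32982))/2 = (377 ± √10201)/2 = (377 ± 101)/2, giving x^2 = 239 or x^2 = 138. So f(x) = (x^2 - 239)(x^2 - 138) and the roots of f are ±√239, ±√138. Hence the splitting field is K = Q(√239, √138). Since 239 and 138 are distinct squarefree integers > 1, their product 32982 is not a perfect square, so √138 ∉ Q(√239). By the tower law [K:Q] = [Q(√239,√138):Q(√239)] · [Q(√239):Q] = 2 · 2 = 4.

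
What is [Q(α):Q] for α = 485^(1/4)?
[Q(α):Q] = 4

α is a root of x^4 - 485. By Eisenstein's criterion at the prime p = 5 (which divides the constant term 485 but p^2 = 25 does not, since 485 is squarefree), x^4 - 485 is irreducible over Q. Hence [Q(α):Q] = 4.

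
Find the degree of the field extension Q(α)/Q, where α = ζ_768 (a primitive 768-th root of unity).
[Q(α):Q] = 256

The minimal polynomial of ζ_768 over Q is the 768-th cyclotomic polynomial Φ_768(x), which is irreducible over Q and has degree φ(768) = 256. Hence [Q(α):Q] = φ(768) = 256.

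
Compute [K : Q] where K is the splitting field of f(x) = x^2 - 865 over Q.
[K : Q] = 2

f(x) = x^2 - 865 factors as (x - √865)(x + √865). The splitting field is K = Q(√865). Since 865 is squarefree and > 1, it is not a perfect square, so x^2 - 865 is irreducible over Q and [Q(√865) : Q] = 2. Hence [K : Q] = 2.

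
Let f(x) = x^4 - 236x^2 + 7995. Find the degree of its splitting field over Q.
[K : Q] = 4

Solving the quadratic in x^2: x^2 = (236 ± √(236^2 - 4·7995))/2 = (236 ± √23716)/2 = (236 ± 154)/2, giving x^2 = 195 or x^2 = 41. So f(x) = (x^2 - 195)(x^2 - 41) and the roots of f are ±√195, ±√41. Hence the splitting field is K = Q(√195, √41). Since 195 and 41 are distinct squarefree integers > 1, their product 7995 is not a perfect square, so √41 ∉ Q(√195). By the tower law [K:Q] = [Q(√195,√41):Q(√195)] · [Q(√195):Q] = 2 · 2 = 4.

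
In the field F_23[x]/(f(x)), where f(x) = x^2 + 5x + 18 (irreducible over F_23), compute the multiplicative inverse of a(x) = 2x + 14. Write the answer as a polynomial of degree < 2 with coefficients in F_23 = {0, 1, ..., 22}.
a(x)^(-1) ≡ 14x + 18 (mod f(x))

Since f is irreducible over F_23, F_23[x]/(f) is a field and a(x) ≠ 0 has an inverse. Apply the extended Euclidean algorithm to f(x) and a(x) in F_23[x]: f(x) = (12x + 22)·a(x) + (9). The last nonzero remainder is the constant 9 = gcd(f, a) in F_23. Back-substituting through the division chain expresses 9 = s(x)·a(x) + t(x)·f(x) with s(x) ≡ 11x + 1 (mod f), so (11x + 1)·a(x) ≡ 9 (mod f). Multiplying by 9^(-1) ≡ 18 in F_23 gives a(x)^(-1) ≡ 18·(11x + 1) ≡ 14x + 18 (mod f). Check: (2x + 14)·(14x + 18) = 5x^2 + 2x + 22 ≡ 1 (mod x^2 + 5x + 18).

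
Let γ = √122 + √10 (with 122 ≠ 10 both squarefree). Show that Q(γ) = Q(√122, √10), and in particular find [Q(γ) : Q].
[Q(γ) : Q] = 4 (equivalently, Q(γ) = Q(√122, √10))

Obviously Q(γ) ⊆ Q(√122, √10), and [Q(√122, √10):Q] = 4 (since 122, 10 are distinct squarefree integers > 1 with 1220 not a perfect square). To show equality we compute the minimal polynomial of γ. From γ = √122 + √10: γ^2 = 122 + 2√(1220) + 10 = 132 + 2√(1220), so γ^2 - 132 = 2√(1220); squaring, (γ^2 - 132)^2 = 4·1220, i.e. γ^4 - 264γ^2 + 17424 - 4880 = 0, i.e. γ^4 - 264γ^2 + 12544 = 0. So γ is a root of x^4 - 264x^2 + 12544. This polynomial is irreducible over Q: it has no rational root (each ±√122 ± √10 is irrational), and any factorization into two quadratics over Q would force √(1220) ∈ Q (pairing opposite roots) or √122, √10 ∈ Q (other pairings), all impossible. Hence [Q(γ):Q] = 4 = [Q(√122, √10):Q], so Q(γ) = Q(√122, √10).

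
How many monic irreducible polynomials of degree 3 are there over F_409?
There are 22805840 monic irreducible polynomials of degree 3 over F_409

Each element of F_{409^3} that lies in no proper subfield is a root of exactly one monic irreducible of degree 3 over F_409, and each such polynomial has 3 distinct roots in F_{409^3}. By Möbius inversion the count is N_409(3) = (1/3) Σ_{d|3} μ(3/d) · 409^d = (1/3)(μ(3)·409^1 + μ(1)·409^3) = 68417520/3 = 22805840.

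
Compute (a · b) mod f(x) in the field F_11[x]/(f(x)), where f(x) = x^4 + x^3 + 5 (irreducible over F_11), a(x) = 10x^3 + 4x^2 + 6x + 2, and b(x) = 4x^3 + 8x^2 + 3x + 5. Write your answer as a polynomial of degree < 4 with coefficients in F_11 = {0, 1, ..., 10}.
a · b ≡ 8x^2 + 9x + 3 (mod f(x))

Multiply in F_11[x]: a(x)·b(x) = (10x^3 + 4x^2 + 6x + 2)·(4x^3 + 8x^2 + 3x + 5) = 7x^6 + 8x^5 + 9x^4 + 8x^3 + 10x^2 + 3x + 10. This has degree ≥ 4, so divide by f(x) over F_11: 7x^6 + 8x^5 + 9x^4 + 8x^3 + 10x^2 + 3x + 10 = (7x^2 + x + 8)·(x^4 + x^3 + 5) + (8x^2 + 9x + 3). Hence a·b ≡ 8x^2 + 9x + 3 (mod f). (F_11[x]/(f) is a field with 11^4 = 14641 elements since f is irreducible of degree 4.)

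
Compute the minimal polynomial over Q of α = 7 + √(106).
m_α(x) = x^2 - 14x - 57

From α - 7 = √(106), squaring gives (α - 7)^2 = 106, i.e. α^2 - 14α + 49 = 106, so α^2 - 14α - 57 = 0. The discriminant of x^2 - 14x - 57 is (-14)^2 - 4·(-57) = 196 + 228 = 424, and 4·(106) is not a perfect square in Q since 106 is squarefree and ≠ 1. Hence x^2 - 14x - 57 is irreducible over Q and is the minimal polynomial of α.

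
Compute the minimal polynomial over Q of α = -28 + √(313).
m_α(x) = x^2 + 56x + 471

From α + 28 = √(313), squaring gives (α + 28)^2 = 313, i.e. α^2 + 56α + 784 = 313, so α^2 + 56α + 471 = 0. The discriminant of x^2 + 56x + 471 is (56)^2 - 4·(471) = 3136 - 1884 = 1252, and 4·(313) is not a perfect square in Q since 313 is squarefree and ≠ 1. Hence x^2 + 56x + 471 is irreducible over Q and is the minimal polynomial of α.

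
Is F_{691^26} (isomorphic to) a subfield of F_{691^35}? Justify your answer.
No: F_{691^26} is not a subfield of F_{691^35}

F_{p^m} embeds in F_{p^n} iff m | n. Here 26 ∤ 35 (since 35 = 1·26 + 9 with remainder 9 ≠ 0), so F_{691^26} is not a subfield of F_{691^35}. Equivalently: if it were, the tower law would give 26 = [F_{691^26}:F_691] dividing [F_{691^35}:F_691] = 35, contradiction.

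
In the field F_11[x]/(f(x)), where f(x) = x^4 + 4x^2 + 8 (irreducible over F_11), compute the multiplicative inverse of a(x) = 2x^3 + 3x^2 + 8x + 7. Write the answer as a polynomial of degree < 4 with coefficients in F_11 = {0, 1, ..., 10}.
a(x)^(-1) ≡ x^3 + 10x^2 + 9x (mod f(x))

Since f is irreducible over F_11, F_11[x]/(f) is a field and a(x) ≠ 0 has an inverse. Apply the extended Euclidean algorithm to f(x) and a(x) in F_11[x]: f(x) = (6x + 2)·a(x) + (5x^2 + 8x + 5);  a(x) = (7x + 7)·(5x^2 + 8x + 5) + (5x + 5);  (5x^2 + 8x + 5) = (x + 5)·(5x + 5) + (2). The last nonzero remainder is the constant 2 = gcd(f, a) in F_11. Back-substituting through the division chain expresses 2 = s(x)·a(x) + t(x)·f(x) with s(x) ≡ 2x^3 + 9x^2 + 7x (mod f), so (2x^3 + 9x^2 + 7x)·a(x) ≡ 2 (mod f). Multiplying by 2^(-1) ≡ 6 in F_11 gives a(x)^(-1) ≡ 6·(2x^3 + 9x^2 + 7x) ≡ x^3 + 10x^2 + 9x (mod f). Check: (2x^3 + 3x^2 + 8x + 7)·(x^3 + 10x^2 + 9x) = 2x^6 + x^5 + x^4 + 4x^3 + 10x^2 + 8x ≡ 1 (mod x^4 + 4x^2 + 8).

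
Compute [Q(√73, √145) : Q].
[Q(√73, √145) : Q] = 4

[Q(√73):Q] = 2 (min poly x^2 - 73, irreducible since 73 is squarefree > 1). For the top step, suppose √145 ∈ Q(√73), say √145 = c + d√73 with c, d ∈ Q. Squaring: 145 = c^2 + 73d^2 + 2cd√73. Since √73 ∉ Q this forces 2cd = 0. If d = 0 then √145 = c ∈ Q, contradicting 145 squarefree > 1. If c = 0 then 145 = 73d^2, so 73·145 = (73d)^2 is a perfect square in Q — but 73·145 = 10585 is not a perfect square (since 73 and 145 are distinct squarefree integers). Contradiction. Hence √145 ∉ Q(√73), so x^2 - 145 stays irreducible over Q(√73) and [Q(√73, √145) : Q(√73)] = 2. By the tower law, [Q(√73, √145) : Q] = 2 · 2 = 4.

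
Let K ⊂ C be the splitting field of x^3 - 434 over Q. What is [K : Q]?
[K : Q] = 6

The roots of x^3 - 434 are ∛434, ω∛434, ω^2∛434 where ω = e^(2πi/3) is a primitive cube root of unity, so K = Q(∛434, ω). Now [Q(∛434):Q] = 3 (since 434 is not a perfect cube, x^3 - 434 is irreducible) and [Q(ω):Q] = 2. Both 2 and 3 divide [K:Q], and [K:Q] ≤ 3·2 = 6, so [K:Q] = 6. (Equivalently: Q(∛434) ⊂ R but ω ∉ R, so [K : Q(∛434)] = 2.)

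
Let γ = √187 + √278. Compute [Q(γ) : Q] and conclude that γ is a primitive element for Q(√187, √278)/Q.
[Q(γ) : Q] = 4 (equivalently, Q(γ) = Q(√187, √278))

Obviously Q(γ) ⊆ Q(√187, √278), and [Q(√187, √278):Q] = 4 (since 187, 278 are distinct squarefree integers > 1 with 51986 not a perfect square). To show equality we compute the minimal polynomial of γ. From γ = √187 + √278: γ^2 = 187 + 2√(51986) + 278 = 465 + 2√(51986), so γ^2 - 465 = 2√(51986); squaring, (γ^2 - 465)^2 = 4·51986, i.e. γ^4 - 930γ^2 + 216225 - 207944 = 0, i.e. γ^4 - 930γ^2 + 8281 = 0. So γ is a root of x^4 - 930x^2 + 8281. This polynomial is irreducible over Q: it has no rational root (each ±√187 ± √278 is irrational), and any factorization into two quadratics over Q would force √(51986) ∈ Q (pairing opposite roots) or √187, √278 ∈ Q (other pairings), all impossible. Hence [Q(γ):Q] = 4 = [Q(√187, √278):Q], so Q(γ) = Q(√187, √278).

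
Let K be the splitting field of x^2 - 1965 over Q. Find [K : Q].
[K : Q] = 2

f(x) = x^2 - 1965 factors as (x - √1965)(x + √1965). The splitting field is K = Q(√1965). Since 1965 is squarefree and > 1, it is not a perfect square, so x^2 - 1965 is irreducible over Q and [Q(√1965) : Q] = 2. Hence [K : Q] = 2.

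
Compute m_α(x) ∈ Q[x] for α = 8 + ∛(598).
m_α(x) = x^3 - 24x^2 + 192x - 1110

Set β = α - 8 = ∛(598), so β^3 = 598. Then (α - 8)^3 - 598 = 0, i.e. α is a root of g(x) = (x - 8)^3 - 598 = x^3 - 24x^2 + 192x - 1110. Since g(x) = h(x - 8) where h(x) = x^3 - 598, and h is irreducible over Q (because 598 is not a perfect cube, so h has no rational root, and a monic cubic with no rational root is irreducible), g is also irreducible (irreducibility is preserved under the substitution x → x - 8). Hence m_α(x) = x^3 - 24x^2 + 192x - 1110.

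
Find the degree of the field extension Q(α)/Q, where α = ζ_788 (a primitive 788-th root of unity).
[Q(α):Q] = 392

The minimal polynomial of ζ_788 over Q is the 788-th cyclotomic polynomial Φ_788(x), which is irreducible over Q and has degree φ(788) = 392. Hence [Q(α):Q] = φ(788) = 392.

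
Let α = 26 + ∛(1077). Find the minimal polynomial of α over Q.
m_α(x) = x^3 - 78x^2 + 2028x - 18653

Set β = α - 26 = ∛(1077), so β^3 = 1077. Then (α - 26)^3 - 1077 = 0, i.e. α is a root of g(x) = (x - 26)^3 - 1077 = x^3 - 78x^2 + 2028x - 18653. Since g(x) = h(x - 26) where h(x) = x^3 - 1077, and h is irreducible over Q (because 1077 is not a perfect cube, so h has no rational root, and a monic cubic with no rational root is irreducible), g is also irreducible (irreducibility is preserved under the substitution x → x - 26). Hence m_α(x) = x^3 - 78x^2 + 2028x - 18653.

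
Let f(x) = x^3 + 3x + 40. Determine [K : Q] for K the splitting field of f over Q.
[K : Q] = 6

By the rational root test, any rational root of the monic integer polynomial f(x) = x^3 + 3x + 40 must be an integer dividing the constant term 40, i.e. one of ±{1, 2, 4, 5, 8, 10, 20, 40}. Evaluating: f(1) = 44, f(-1) = 36, f(2) = 54, f(-2) = 26, f(4) = 116, f(-4) = -36, f(5) = 180, f(-5) = -100, f(8) = 576, f(-8) = -496, f(10) = 1070, f(-10) = -990, f(20) = 8100, f(-20) = -8020, f(40) = 64160, f(-40) = -64080; none is 0, so f has no rational root and is therefore irreducible over Q (a cubic with no linear factor over a field is irreducible). For an irreducible cubic, the Galois group is A_3 or S_3 according as the discriminant disc(f) = -4a^3 - 27b^2 = -4·(3)^3 - 27·(40)^2 = -43308 is or is not a square in Q. Here disc(f) = -43308 is not a perfect square in Q, so the Galois group of f over Q is not contained in A_3 and must be all of S_3. The splitting field has degree |S_3| = 6 over Q, so [K : Q] = 6.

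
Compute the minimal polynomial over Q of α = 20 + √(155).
m_α(x) = x^2 - 40x + 245

From α - 20 = √(155), squaring gives (α - 20)^2 = 155, i.e. α^2 - 40α + 400 = 155, so α^2 - 40α + 245 = 0. The discriminant of x^2 - 40x + 245 is (-40)^2 - 4·(245) = 1600 - 980 = 620, and 4·(155) is not a perfect square in Q since 155 is squarefree and ≠ 1. Hence x^2 - 40x + 245 is irreducible over Q and is the minimal polynomial of α.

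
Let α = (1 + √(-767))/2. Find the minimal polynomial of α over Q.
m_α(x) = x^2 - x + 192

From 2α - 1 = √(-767), squaring gives (2α - 1)^2 = -767, i.e. 4α^2 - 4α + 1 = -767, so α^2 - α + (1 + 767)/4 = 0. Since -767 ≡ 1 (mod 4), (1 + 767)/4 = 192 ∈ Z. The polynomial x^2 - x + 192 has discriminant 1 - 4·(192) = -767, which is not a perfect square in Q (d = -767 is squarefree and ≠ 1), so x^2 - x + 192 is irreducible over Q. It is the minimal polynomial of α.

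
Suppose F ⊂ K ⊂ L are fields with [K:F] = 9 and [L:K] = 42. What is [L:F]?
[L:F] = 378

The tower law says that for any tower of field extensions F ⊂ K ⊂ L with finite degrees, [L:F] = [L:K] · [K:F]. Here this gives [L:F] = 42 · 9 = 378.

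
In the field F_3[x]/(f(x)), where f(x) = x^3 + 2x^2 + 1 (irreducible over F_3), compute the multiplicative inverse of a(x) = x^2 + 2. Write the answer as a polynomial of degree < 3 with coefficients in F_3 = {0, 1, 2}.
a(x)^(-1) ≡ 2x^2 + x + 2 (mod f(x))

Since f is irreducible over F_3, F_3[x]/(f) is a field and a(x) ≠ 0 has an inverse. Apply the extended Euclidean algorithm to f(x) and a(x) in F_3[x]: f(x) = (x + 2)·a(x) + (x);  a(x) = (x)·(x) + (2). The last nonzero remainder is the constant 2 = gcd(f, a) in F_3. Back-substituting through the division chain expresses 2 = s(x)·a(x) + t(x)·f(x) with s(x) ≡ x^2 + 2x + 1 (mod f), so (x^2 + 2x + 1)·a(x) ≡ 2 (mod f). Multiplying by 2^(-1) ≡ 2 in F_3 gives a(x)^(-1) ≡ 2·(x^2 + 2x + 1) ≡ 2x^2 + x + 2 (mod f). Check: (x^2 + 2)·(2x^2 + x + 2) = 2x^4 + x^3 + 2x + 1 ≡ 1 (mod x^3 + 2x^2 + 1).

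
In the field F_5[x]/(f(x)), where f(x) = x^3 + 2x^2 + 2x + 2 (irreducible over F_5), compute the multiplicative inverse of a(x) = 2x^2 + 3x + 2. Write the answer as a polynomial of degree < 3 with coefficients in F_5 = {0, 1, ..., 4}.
a(x)^(-1) ≡ 4x^2 + 4x + 2 (mod f(x))

Since f is irreducible over F_5, F_5[x]/(f) is a field and a(x) ≠ 0 has an inverse. Apply the extended Euclidean algorithm to f(x) and a(x) in F_5[x]: f(x) = (3x + 4)·a(x) + (4x + 4);  a(x) = (3x + 4)·(4x + 4) + (1). The last nonzero remainder is the constant 1 = gcd(f, a) in F_5. Back-substituting through the division chain expresses 1 = s(x)·a(x) + t(x)·f(x) with s(x) ≡ 4x^2 + 4x + 2 (mod f), so a(x)^(-1) ≡ s(x) = 4x^2 + 4x + 2 (mod f). Check: (2x^2 + 3x + 2)·(4x^2 + 4x + 2) = 3x^4 + 4x^2 + 4x + 4 ≡ 1 (mod x^3 + 2x^2 + 2x + 2).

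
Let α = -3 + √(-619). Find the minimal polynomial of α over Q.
m_α(x) = x^2 + 6x + 628

From α + 3 = √(-619), squaring gives (α + 3)^2 = -619, i.e. α^2 + 6α + 9 = -619, so α^2 + 6α + 628 = 0. The discriminant of x^2 + 6x + 628 is (6)^2 - 4·(628) = 36 - 2512 = -2476, and 4·(-619) is not a perfect square in Q since -619 is squarefree and ≠ 1. Hence x^2 + 6x + 628 is irreducible over Q and is the minimal polynomial of α.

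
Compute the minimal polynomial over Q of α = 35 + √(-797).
m_α(x) = x^2 - 70x + 2022

From α - 35 = √(-797), squaring gives (α - 35)^2 = -797, i.e. α^2 - 70α + 1225 = -797, so α^2 - 70α + 2022 = 0. The discriminant of x^2 - 70x + 2022 is (-70)^2 - 4·(2022) = 4900 - 8088 = -3188, and 4·(-797) is not a perfect square in Q since -797 is squarefree and ≠ 1. Hence x^2 - 70x + 2022 is irreducible over Q and is the minimal polynomial of α.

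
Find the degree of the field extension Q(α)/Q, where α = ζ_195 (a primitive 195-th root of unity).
[Q(α):Q] = 96

The minimal polynomial of ζ_195 over Q is the 195-th cyclotomic polynomial Φ_195(x), which is irreducible over Q and has degree φ(195) = 96. Hence [Q(α):Q] = φ(195) = 96.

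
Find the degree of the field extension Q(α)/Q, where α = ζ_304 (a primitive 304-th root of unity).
[Q(α):Q] = 144

The minimal polynomial of ζ_304 over Q is the 304-th cyclotomic polynomial Φ_304(x), which is irreducible over Q and has degree φ(304) = 144. Hence [Q(α):Q] = φ(304) = 144.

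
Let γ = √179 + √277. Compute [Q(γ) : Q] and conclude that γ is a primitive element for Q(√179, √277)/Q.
[Q(γ) : Q] = 4 (equivalently, Q(γ) = Q(√179, √277))

Obviously Q(γ) ⊆ Q(√179, √277), and [Q(√179, √277):Q] = 4 (since 179, 277 are distinct squarefree integers > 1 with 49583 not a perfect square). To show equality we compute the minimal polynomial of γ. From γ = √179 + √277: γ^2 = 179 + 2√(49583) + 277 = 456 + 2√(49583), so γ^2 - 456 = 2√(49583); squaring, (γ^2 - 456)^2 = 4·49583, i.e. γ^4 - 912γ^2 + 207936 - 198332 = 0, i.e. γ^4 - 912γ^2 + 9604 = 0. So γ is a root of x^4 - 912x^2 + 9604. This polynomial is irreducible over Q: it has no rational root (each ±√179 ± √277 is irrational), and any factorization into two quadratics over Q would force √(49583) ∈ Q (pairing opposite roots) or √179, √277 ∈ Q (other pairings), all impossible. Hence [Q(γ):Q] = 4 = [Q(√179, √277):Q], so Q(γ) = Q(√179, √277).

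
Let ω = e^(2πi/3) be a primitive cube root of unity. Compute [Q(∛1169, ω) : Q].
[Q(∛1169, ω) : Q] = 6

[Q(∛1169):Q] = 3 (min poly x^3 - 1169, irreducible since 1169 is not a perfect cube). [Q(ω):Q] = 2 (min poly x^2 + x + 1). Since Q(∛1169) ⊂ R and ω ∉ R, we have ω ∉ Q(∛1169), so x^2 + x + 1 remains irreducible over Q(∛1169) and [Q(∛1169, ω) : Q(∛1169)] = 2. By the tower law, [Q(∛1169, ω) : Q] = 3 · 2 = 6. (In fact Q(∛1169, ω) is the splitting field of x^3 - 1169 over Q.)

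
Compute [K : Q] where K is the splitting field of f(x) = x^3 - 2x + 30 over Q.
[K : Q] = 6

By the rational root test, any rational root of the monic integer polynomial f(x) = x^3 - 2x + 30 must be an integer dividing the constant term 30, i.e. one of ±{1, 2, 3, 5, 6, 10, 15, 30}. Evaluating: f(1) = 29, f(-1) = 31, f(2) = 34, f(-2) = 26, f(3) = 51, f(-3) = 9, f(5) = 145, f(-5) = -85, f(6) = 234, f(-6) = -174, f(10) = 1010, f(-10) = -950, f(15) = 3375, f(-15) = -3315, f(30) = 26970, f(-30) = -26910; none is 0, so f has no rational root and is therefore irreducible over Q (a cubic with no linear factor over a field is irreducible). For an irreducible cubic, the Galois group is A_3 or S_3 according as the discriminant disc(f) = -4a^3 - 27b^2 = -4·(-2)^3 - 27·(30)^2 = -24268 is or is not a square in Q. Here disc(f) = -24268 is not a perfect square in Q, so the Galois group of f over Q is not contained in A_3 and must be all of S_3. The splitting field has degree |S_3| = 6 over Q, so [K : Q] = 6.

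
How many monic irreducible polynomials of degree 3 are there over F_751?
There are 141188000 monic irreducible polynomials of degree 3 over F_751

Each element of F_{751^3} that lies in no proper subfield is a root of exactly one monic irreducible of degree 3 over F_751, and each such polynomial has 3 distinct roots in F_{751^3}. By Möbius inversion the count is N_751(3) = (1/3) Σ_{d|3} μ(3/d) · 751^d = (1/3)(μ(3)·751^1 + μ(1)·751^3) = 423564000/3 = 141188000.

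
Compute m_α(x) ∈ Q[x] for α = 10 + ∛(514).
m_α(x) = x^3 - 30x^2 + 300x - 1514

Set β = α - 10 = ∛(514), so β^3 = 514. Then (α - 10)^3 - 514 = 0, i.e. α is a root of g(x) = (x - 10)^3 - 514 = x^3 - 30x^2 + 300x - 1514. Since g(x) = h(x - 10) where h(x) = x^3 - 514, and h is irreducible over Q (because 514 is not a perfect cube, so h has no rational root, and a monic cubic with no rational root is irreducible), g is also irreducible (irreducibility is preserved under the substitution x → x - 10). Hence m_α(x) = x^3 - 30x^2 + 300x - 1514.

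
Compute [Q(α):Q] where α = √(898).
[Q(α):Q] = 2

[Q(α):Q] equals the degree of the minimal polynomial of α. Here α^2 = 898 and x^2 - 898 is irreducible (d = 898 is squarefree, ≠ 1, hence not a square), so deg(m_α) = 2. Thus [Q(α):Q] = 2.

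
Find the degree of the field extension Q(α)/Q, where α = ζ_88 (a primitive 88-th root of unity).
[Q(α):Q] = 40

The minimal polynomial of ζ_88 over Q is the 88-th cyclotomic polynomial Φ_88(x), which is irreducible over Q and has degree φ(88) = 40. Hence [Q(α):Q] = φ(88) = 40.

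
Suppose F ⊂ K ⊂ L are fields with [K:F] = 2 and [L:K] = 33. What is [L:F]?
[L:F] = 66

The tower law says that for any tower of field extensions F ⊂ K ⊂ L with finite degrees, [L:F] = [L:K] · [K:F]. Here this gives [L:F] = 33 · 2 = 66.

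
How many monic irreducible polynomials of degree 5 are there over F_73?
There are 414614304 monic irreducible polynomials of degree 5 over F_73

Each element of F_{73^5} that lies in no proper subfield is a root of exactly one monic irreducible of degree 5 over F_73, and each such polynomial has 5 distinct roots in F_{73^5}. By Möbius inversion the count is N_73(5) = (1/5) Σ_{d|5} μ(5/d) · 73^d = (1/5)(μ(5)·73^1 + μ(1)·73^5) = 2073071520/5 = 414614304.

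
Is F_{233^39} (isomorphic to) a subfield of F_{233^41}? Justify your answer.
No: F_{233^39} is not a subfield of F_{233^41}

F_{p^m} embeds in F_{p^n} iff m | n. Here 39 ∤ 41 (since 41 = 1·39 + 2 with remainder 2 ≠ 0), so F_{233^39} is not a subfield of F_{233^41}. Equivalently: if it were, the tower law would give 39 = [F_{233^39}:F_233] dividing [F_{233^41}:F_233] = 41, contradiction.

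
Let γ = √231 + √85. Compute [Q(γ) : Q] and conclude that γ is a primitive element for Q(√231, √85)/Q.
[Q(γ) : Q] = 4 (equivalently, Q(γ) = Q(√231, √85))

Obviously Q(γ) ⊆ Q(√231, √85), and [Q(√231, √85):Q] = 4 (since 231, 85 are distinct squarefree integers > 1 with 19635 not a perfect square). To show equality we compute the minimal polynomial of γ. From γ = √231 + √85: γ^2 = 231 + 2√(19635) + 85 = 316 + 2√(19635), so γ^2 - 316 = 2√(19635); squaring, (γ^2 - 316)^2 = 4·19635, i.e. γ^4 - 632γ^2 + 99856 - 78540 = 0, i.e. γ^4 - 632γ^2 + 21316 = 0. So γ is a root of x^4 - 632x^2 + 21316. This polynomial is irreducible over Q: it has no rational root (each ±√231 ± √85 is irrational), and any factorization into two quadratics over Q would force √(19635) ∈ Q (pairing opposite roots) or √231, √85 ∈ Q (other pairings), all impossible. Hence [Q(γ):Q] = 4 = [Q(√231, √85):Q], so Q(γ) = Q(√231, √85).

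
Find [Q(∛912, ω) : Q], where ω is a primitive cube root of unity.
[Q(∛912, ω) : Q] = 6

[Q(∛912):Q] = 3 (min poly x^3 - 912, irreducible since 912 is not a perfect cube). [Q(ω):Q] = 2 (min poly x^2 + x + 1). Since Q(∛912) ⊂ R and ω ∉ R, we have ω ∉ Q(∛912), so x^2 + x + 1 remains irreducible over Q(∛912) and [Q(∛912, ω) : Q(∛912)] = 2. By the tower law, [Q(∛912, ω) : Q] = 3 · 2 = 6. (In fact Q(∛912, ω) is the splitting field of x^3 - 912 over Q.)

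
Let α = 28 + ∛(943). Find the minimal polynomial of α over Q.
m_α(x) = x^3 - 84x^2 + 2352x - 22895

Set β = α - 28 = ∛(943), so β^3 = 943. Then (α - 28)^3 - 943 = 0, i.e. α is a root of g(x) = (x - 28)^3 - 943 = x^3 - 84x^2 + 2352x - 22895. Since g(x) = h(x - 28) where h(x) = x^3 - 943, and h is irreducible over Q (because 943 is not a perfect cube, so h has no rational root, and a monic cubic with no rational root is irreducible), g is also irreducible (irreducibility is preserved under the substitution x → x - 28). Hence m_α(x) = x^3 - 84x^2 + 2352x - 22895.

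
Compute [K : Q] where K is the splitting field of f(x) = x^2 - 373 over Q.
[K : Q] = 2

f(x) = x^2 - 373 factors as (x - √373)(x + √373). The splitting field is K = Q(√373). Since 373 is squarefree and > 1, it is not a perfect square, so x^2 - 373 is irreducible over Q and [Q(√373) : Q] = 2. Hence [K : Q] = 2.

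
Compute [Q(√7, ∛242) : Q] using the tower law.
[Q(√7, ∛242) : Q] = 6

Let L = Q(√7, ∛242). Since Q(√7) ⊂ L and [Q(√7):Q] = 2, the tower law gives 2 | [L:Q]. Likewise Q(∛242) ⊂ L with [Q(∛242):Q] = 3 (because 242 is not a perfect cube), so 3 | [L:Q]. As gcd(2,3) = 1, [L:Q] is divisible by 6. Conversely L is generated over Q by √7 and ∛242, so [L:Q] ≤ 2·3 = 6. Therefore [Q(√7, ∛242) : Q] = 6.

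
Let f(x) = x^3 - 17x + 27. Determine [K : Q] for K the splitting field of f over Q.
[K : Q] = 6

By the rational root test, any rational root of the monic integer polynomial f(x) = x^3 - 17x + 27 must be an integer dividing the constant term 27, i.e. one of ±{1, 3, 9, 27}. Evaluating: f(1) = 11, f(-1) = 43, f(3) = 3, f(-3) = 51, f(9) = 603, f(-9) = -549, f(27) = 19251, f(-27) = -19197; none is 0, so f has no rational root and is therefore irreducible over Q (a cubic with no linear factor over a field is irreducible). For an irreducible cubic, the Galois group is A_3 or S_3 according as the discriminant disc(f) = -4a^3 - 27b^2 = -4·(-17)^3 - 27·(27)^2 = -31 is or is not a square in Q. Here disc(f) = -31 is not a perfect square in Q, so the Galois group of f over Q is not contained in A_3 and must be all of S_3. The splitting field has degree |S_3| = 6 over Q, so [K : Q] = 6.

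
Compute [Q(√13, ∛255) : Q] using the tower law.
[Q(√13, ∛255) : Q] = 6

Let L = Q(√13, ∛255). Since Q(√13) ⊂ L and [Q(√13):Q] = 2, the tower law gives 2 | [L:Q]. Likewise Q(∛255) ⊂ L with [Q(∛255):Q] = 3 (because 255 is not a perfect cube), so 3 | [L:Q]. As gcd(2,3) = 1, [L:Q] is divisible by 6. Conversely L is generated over Q by √13 and ∛255, so [L:Q] ≤ 2·3 = 6. Therefore [Q(√13, ∛255) : Q] = 6.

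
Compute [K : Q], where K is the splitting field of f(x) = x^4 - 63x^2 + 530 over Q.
[K : Q] = 4

Solving the quadratic in x^2: x^2 = (63 ± √(63^2 - 4·530))/2 = (63 ± √1849)/2 = (63 ± 43)/2, giving x^2 = 10 or x^2 = 53. So f(x) = (x^2 - 10)(x^2 - 53) and the roots of f are ±√10, ±√53. Hence the splitting field is K = Q(√10, √53). Since 10 and 53 are distinct squarefree integers > 1, their product 530 is not a perfect square, so √53 ∉ Q(√10). By the tower law [K:Q] = [Q(√10,√53):Q(√10)] · [Q(√10):Q] = 2 · 2 = 4.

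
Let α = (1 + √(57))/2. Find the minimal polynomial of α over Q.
m_α(x) = x^2 - x - 14

From 2α - 1 = √(57), squaring gives (2α - 1)^2 = 57, i.e. 4α^2 - 4α + 1 = 57, so α^2 - α + (1 - 57)/4 = 0. Since 57 ≡ 1 (mod 4), (1 - 57)/4 = -14 ∈ Z. The polynomial x^2 - x - 14 has discriminant 1 - 4·(-14) = 57, which is not a perfect square in Q (d = 57 is squarefree and ≠ 1), so x^2 - x - 14 is irreducible over Q. It is the minimal polynomial of α.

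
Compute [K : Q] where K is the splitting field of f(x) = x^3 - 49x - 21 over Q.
[K : Q] = 6

By the rational root test, any rational root of the monic integer polynomial f(x) = x^3 - 49x - 21 must be an integer dividing the constant term -21, i.e. one of ±{1, 3, 7, 21}. Evaluating: f(1) = -69, f(-1) = 27, f(3) = -141, f(-3) = 99, f(7) = -21, f(-7) = -21, f(21) = 8211, f(-21) = -8253; none is 0, so f has no rational root and is therefore irreducible over Q (a cubic with no linear factor over a field is irreducible). For an irreducible cubic, the Galois group is A_3 or S_3 according as the discriminant disc(f) = -4a^3 - 27b^2 = -4·(-49)^3 - 27·(-21)^2 = 458689 is or is not a square in Q. Here disc(f) = 458689 is not a perfect square in Q, so the Galois group of f over Q is not contained in A_3 and must be all of S_3. The splitting field has degree |S_3| = 6 over Q, so [K : Q] = 6.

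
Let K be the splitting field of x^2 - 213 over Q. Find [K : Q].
[K : Q] = 2

f(x) = x^2 - 213 factors as (x - √213)(x + √213). The splitting field is K = Q(√213). Since 213 is squarefree and > 1, it is not a perfect square, so x^2 - 213 is irreducible over Q and [Q(√213) : Q] = 2. Hence [K : Q] = 2.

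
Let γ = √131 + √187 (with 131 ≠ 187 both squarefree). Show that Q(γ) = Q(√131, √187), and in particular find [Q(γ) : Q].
[Q(γ) : Q] = 4 (equivalently, Q(γ) = Q(√131, √187))

Obviously Q(γ) ⊆ Q(√131, √187), and [Q(√131, √187):Q] = 4 (since 131, 187 are distinct squarefree integers > 1 with 24497 not a perfect square). To show equality we compute the minimal polynomial of γ. From γ = √131 + √187: γ^2 = 131 + 2√(24497) + 187 = 318 + 2√(24497), so γ^2 - 318 = 2√(24497); squaring, (γ^2 - 318)^2 = 4·24497, i.e. γ^4 - 636γ^2 + 101124 - 97988 = 0, i.e. γ^4 - 636γ^2 + 3136 = 0. So γ is a root of x^4 - 636x^2 + 3136. This polynomial is irreducible over Q: it has no rational root (each ±√131 ± √187 is irrational), and any factorization into two quadratics over Q would force √(24497) ∈ Q (pairing opposite roots) or √131, √187 ∈ Q (other pairings), all impossible. Hence [Q(γ):Q] = 4 = [Q(√131, √187):Q], so Q(γ) = Q(√131, √187).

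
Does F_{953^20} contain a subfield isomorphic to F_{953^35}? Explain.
No: F_{953^35} is not a subfield of F_{953^20}

F_{p^m} embeds in F_{p^n} iff m | n. Here 35 ∤ 20 (since 20 = 0·35 + 20 with remainder 20 ≠ 0), so F_{953^35} is not a subfield of F_{953^20}. Equivalently: if it were, the tower law would give 35 = [F_{953^35}:F_953] dividing [F_{953^20}:F_953] = 20, contradiction.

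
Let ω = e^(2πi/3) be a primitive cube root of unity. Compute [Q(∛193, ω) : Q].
[Q(∛193, ω) : Q] = 6

[Q(∛193):Q] = 3 (min poly x^3 - 193, irreducible since 193 is not a perfect cube). [Q(ω):Q] = 2 (min poly x^2 + x + 1). Since Q(∛193) ⊂ R and ω ∉ R, we have ω ∉ Q(∛193), so x^2 + x + 1 remains irreducible over Q(∛193) and [Q(∛193, ω) : Q(∛193)] = 2. By the tower law, [Q(∛193, ω) : Q] = 3 · 2 = 6. (In fact Q(∛193, ω) is the splitting field of x^3 - 193 over Q.)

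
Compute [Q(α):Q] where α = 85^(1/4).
[Q(α):Q] = 4

α is a root of x^4 - 85. By Eisenstein's criterion at the prime p = 5 (which divides the constant term 85 but p^2 = 25 does not, since 85 is squarefree), x^4 - 85 is irreducible over Q. Hence [Q(α):Q] = 4.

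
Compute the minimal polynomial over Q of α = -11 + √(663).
m_α(x) = x^2 + 22x - 542

From α + 11 = √(663), squaring gives (α + 11)^2 = 663, i.e. α^2 + 22α + 121 = 663, so α^2 + 22α - 542 = 0. The discriminant of x^2 + 22x - 542 is (22)^2 - 4·(-542) = 484 + 2168 = 2652, and 4·(663) is not a perfect square in Q since 663 is squarefree and ≠ 1. Hence x^2 + 22x - 542 is irreducible over Q and is the minimal polynomial of α.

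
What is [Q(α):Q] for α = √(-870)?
[Q(α):Q] = 2

[Q(α):Q] equals the degree of the minimal polynomial of α. Here α^2 = -870 and x^2 + 870 is irreducible (d = -870 is squarefree, ≠ 1, hence not a square), so deg(m_α) = 2. Thus [Q(α):Q] = 2.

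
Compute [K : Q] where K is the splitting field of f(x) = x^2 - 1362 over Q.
[K : Q] = 2

f(x) = x^2 - 1362 factors as (x - √1362)(x + √1362). The splitting field is K = Q(√1362). Since 1362 is squarefree and > 1, it is not a perfect square, so x^2 - 1362 is irreducible over Q and [Q(√1362) : Q] = 2. Hence [K : Q] = 2.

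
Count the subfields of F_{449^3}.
F_{449^3} has 2 subfields

The subfields of F_{p^n} are exactly the fields F_{p^d} for d | n (each is the fixed field of the unique index-d subgroup of Gal(F_{p^n}/F_p) ≅ Z/nZ). The divisors of n = 3 are {1, 3}, giving 2 subfields: F_{449^1}, F_{449^3}.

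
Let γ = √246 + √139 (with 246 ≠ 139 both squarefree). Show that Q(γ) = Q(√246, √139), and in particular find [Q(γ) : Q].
[Q(γ) : Q] = 4 (equivalently, Q(γ) = Q(√246, √139))

Obviously Q(γ) ⊆ Q(√246, √139), and [Q(√246, √139):Q] = 4 (since 246, 139 are distinct squarefree integers > 1 with 34194 not a perfect square). To show equality we compute the minimal polynomial of γ. From γ = √246 + √139: γ^2 = 246 + 2√(34194) + 139 = 385 + 2√(34194), so γ^2 - 385 = 2√(34194); squaring, (γ^2 - 385)^2 = 4·34194, i.e. γ^4 - 770γ^2 + 148225 - 136776 = 0, i.e. γ^4 - 770γ^2 + 11449 = 0. So γ is a root of x^4 - 770x^2 + 11449. This polynomial is irreducible over Q: it has no rational root (each ±√246 ± √139 is irrational), and any factorization into two quadratics over Q would force √(34194) ∈ Q (pairing opposite roots) or √246, √139 ∈ Q (other pairings), all impossible. Hence [Q(γ):Q] = 4 = [Q(√246, √139):Q], so Q(γ) = Q(√246, √139).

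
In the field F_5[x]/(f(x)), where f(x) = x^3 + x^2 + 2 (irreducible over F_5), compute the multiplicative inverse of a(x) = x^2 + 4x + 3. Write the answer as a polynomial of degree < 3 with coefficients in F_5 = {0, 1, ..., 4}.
a(x)^(-1) ≡ 3x^2 + x + 2 (mod f(x))

Since f is irreducible over F_5, F_5[x]/(f) is a field and a(x) ≠ 0 has an inverse. Apply the extended Euclidean algorithm to f(x) and a(x) in F_5[x]: f(x) = (x + 2)·a(x) + (4x + 1);  a(x) = (4x)·(4x + 1) + (3). The last nonzero remainder is the constant 3 = gcd(f, a) in F_5. Back-substituting through the division chain expresses 3 = s(x)·a(x) + t(x)·f(x) with s(x) ≡ 4x^2 + 3x + 1 (mod f), so (4x^2 + 3x + 1)·a(x) ≡ 3 (mod f). Multiplying by 3^(-1) ≡ 2 in F_5 gives a(x)^(-1) ≡ 2·(4x^2 + 3x + 1) ≡ 3x^2 + x + 2 (mod f). Check: (x^2 + 4x + 3)·(3x^2 + x + 2) = 3x^4 + 3x^3 + x + 1 ≡ 1 (mod x^3 + x^2 + 2).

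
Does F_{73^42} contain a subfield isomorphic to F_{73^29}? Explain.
No: F_{73^29} is not a subfield of F_{73^42}

F_{p^m} embeds in F_{p^n} iff m | n. Here 29 ∤ 42 (since 42 = 1·29 + 13 with remainder 13 ≠ 0), so F_{73^29} is not a subfield of F_{73^42}. Equivalently: if it were, the tower law would give 29 = [F_{73^29}:F_73] dividing [F_{73^42}:F_73] = 42, contradiction.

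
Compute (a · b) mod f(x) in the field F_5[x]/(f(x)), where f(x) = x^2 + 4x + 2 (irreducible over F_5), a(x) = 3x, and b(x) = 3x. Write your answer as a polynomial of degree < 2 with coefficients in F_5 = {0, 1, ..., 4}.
a · b ≡ 4x + 2 (mod f(x))

Multiply in F_5[x]: a(x)·b(x) = (3x)·(3x) = 4x^2. This has degree ≥ 2, so divide by f(x) over F_5: 4x^2 = (4)·(x^2 + 4x + 2) + (4x + 2). Hence a·b ≡ 4x + 2 (mod f). (F_5[x]/(f) is a field with 5^2 = 25 elements since f is irreducible of degree 2.)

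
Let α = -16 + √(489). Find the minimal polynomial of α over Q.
m_α(x) = x^2 + 32x - 233

From α + 16 = √(489), squaring gives (α + 16)^2 = 489, i.e. α^2 + 32α + 256 = 489, so α^2 + 32α - 233 = 0. The discriminant of x^2 + 32x - 233 is (32)^2 - 4·(-233) = 1024 + 932 = 1956, and 4·(489) is not a perfect square in Q since 489 is squarefree and ≠ 1. Hence x^2 + 32x - 233 is irreducible over Q and is the minimal polynomial of α.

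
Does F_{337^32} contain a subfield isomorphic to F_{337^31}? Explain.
No: F_{337^31} is not a subfield of F_{337^32}

F_{p^m} embeds in F_{p^n} iff m | n. Here 31 ∤ 32 (since 32 = 1·31 + 1 with remainder 1 ≠ 0), so F_{337^31} is not a subfield of F_{337^32}. Equivalently: if it were, the tower law would give 31 = [F_{337^31}:F_337] dividing [F_{337^32}:F_337] = 32, contradiction.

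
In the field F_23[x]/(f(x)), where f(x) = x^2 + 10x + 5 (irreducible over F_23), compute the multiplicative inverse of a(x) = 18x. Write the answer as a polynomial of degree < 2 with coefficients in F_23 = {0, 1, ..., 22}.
a(x)^(-1) ≡ 12x + 5 (mod f(x))

Since f is irreducible over F_23, F_23[x]/(f) is a field and a(x) ≠ 0 has an inverse. Apply the extended Euclidean algorithm to f(x) and a(x) in F_23[x]: f(x) = (9x + 21)·a(x) + (5). The last nonzero remainder is the constant 5 = gcd(f, a) in F_23. Back-substituting through the division chain expresses 5 = s(x)·a(x) + t(x)·f(x) with s(x) ≡ 14x + 2 (mod f), so (14x + 2)·a(x) ≡ 5 (mod f). Multiplying by 5^(-1) ≡ 14 in F_23 gives a(x)^(-1) ≡ 14·(14x + 2) ≡ 12x + 5 (mod f). Check: (18x)·(12x + 5) = 9x^2 + 21x ≡ 1 (mod x^2 + 10x + 5).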